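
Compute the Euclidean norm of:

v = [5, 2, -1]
5.477

||v||₂ = √((5)² + (2)² + (-1)²) = √30 = 5.477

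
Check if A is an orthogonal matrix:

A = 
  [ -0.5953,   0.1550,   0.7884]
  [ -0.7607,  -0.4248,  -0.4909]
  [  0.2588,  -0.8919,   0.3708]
Yes

AᵀA = 
  [  1,   0.0001,   0.0001]
  [  0.0001,   1,   0]
  [  0.0001,   0,   1.0001]
≈ I (equal to I up to the 4-dp rounding of the entries)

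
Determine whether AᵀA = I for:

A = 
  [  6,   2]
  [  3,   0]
No

AᵀA = 
  [ 45,  12]
  [ 12,   4]
≠ I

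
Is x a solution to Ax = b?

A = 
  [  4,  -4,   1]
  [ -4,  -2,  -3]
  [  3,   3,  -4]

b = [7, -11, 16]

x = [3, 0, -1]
No

Ax = [11, -9, 13] ≠ b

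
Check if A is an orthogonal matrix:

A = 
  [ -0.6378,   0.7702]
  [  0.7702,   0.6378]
Yes

AᵀA = 
  [  1,   0]
  [  0,   1]
≈ I (equal to I up to the 4-dp rounding of the entries)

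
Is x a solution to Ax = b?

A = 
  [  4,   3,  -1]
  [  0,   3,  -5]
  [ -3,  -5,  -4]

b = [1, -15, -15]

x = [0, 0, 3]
No

Ax = [-3, -15, -12] ≠ b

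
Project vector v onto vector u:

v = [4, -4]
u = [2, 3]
proj_u(v) = [-8/13, -12/13]

v·u = (4)(2) + (-4)(3) = -4
u·u = (2)² + (3)² = 13
proj_u(v) = (v·u / u·u) × u = (-4/13) × u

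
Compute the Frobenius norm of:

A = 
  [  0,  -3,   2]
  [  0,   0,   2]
||A||_F = 4.123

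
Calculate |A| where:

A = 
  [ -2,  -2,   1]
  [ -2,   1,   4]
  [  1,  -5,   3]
-57

Cofactor expansion along row 1:
det(A) = (-2)·((1)(3) - (4)(-5)) - (-2)·((-2)(3) - (4)(1)) + (1)·((-2)(-5) - (1)(1))
  = (-2)(23) - (-2)(-10) + (1)(9)
  = -57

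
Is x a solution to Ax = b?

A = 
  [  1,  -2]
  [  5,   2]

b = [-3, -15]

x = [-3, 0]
Yes

Ax = [-3, -15] = b ✓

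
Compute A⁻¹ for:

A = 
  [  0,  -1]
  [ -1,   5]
det(A) = (0)(5) - (-1)(-1) = -1
For a 2×2 matrix, A⁻¹ = (1/det(A)) · [[d, -b], [-c, a]]
    = (-1) · [[5, 1], [1, 0]]

A⁻¹ = 
  [ -5,  -1]
  [ -1,   0]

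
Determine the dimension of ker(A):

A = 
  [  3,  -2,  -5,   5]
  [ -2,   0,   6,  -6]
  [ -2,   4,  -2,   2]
nullity(A) = 2

Row reduce:
R2 → R2 + (2/3)·R1
R3 → R3 + (2/3)·R1
R3 → R3 + (2)·R2
REF = 
  [   3,   -2,   -5,    5]
  [   0, -4/3,  8/3, -8/3]
  [   0,    0,    0,    0]
Pivot columns: 1, 2 → 2 pivots.
rank(A) = 2, so nullity(A) = 4 - 2 = 2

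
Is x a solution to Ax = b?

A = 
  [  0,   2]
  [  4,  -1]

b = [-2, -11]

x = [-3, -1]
Yes

Ax = [-2, -11] = b ✓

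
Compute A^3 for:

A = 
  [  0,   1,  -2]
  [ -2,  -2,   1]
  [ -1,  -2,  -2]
A² = A·A:
A²[1,1] = (0)(0) + (1)(-2) + (-2)(-1) = 0
A²[1,2] = (0)(1) + (1)(-2) + (-2)(-2) = 2
A²[1,3] = (0)(-2) + (1)(1) + (-2)(-2) = 5
A²[2,1] = (-2)(0) + (-2)(-2) + (1)(-1) = 3
A²[2,2] = (-2)(1) + (-2)(-2) + (1)(-2) = 0
A²[2,3] = (-2)(-2) + (-2)(1) + (1)(-2) = 0
A²[3,1] = (-1)(0) + (-2)(-2) + (-2)(-1) = 6
A²[3,2] = (-1)(1) + (-2)(-2) + (-2)(-2) = 7
A²[3,3] = (-1)(-2) + (-2)(1) + (-2)(-2) = 4
A² = 
  [  0,   2,   5]
  [  3,   0,   0]
  [  6,   7,   4]

A^3 = A^2·A:
A^3[1,1] = (0)(0) + (2)(-2) + (5)(-1) = -9
A^3[1,2] = (0)(1) + (2)(-2) + (5)(-2) = -14
A^3[1,3] = (0)(-2) + (2)(1) + (5)(-2) = -8
A^3[2,1] = (3)(0) + (0)(-2) + (0)(-1) = 0
A^3[2,2] = (3)(1) + (0)(-2) + (0)(-2) = 3
A^3[2,3] = (3)(-2) + (0)(1) + (0)(-2) = -6
A^3[3,1] = (6)(0) + (7)(-2) + (4)(-1) = -18
A^3[3,2] = (6)(1) + (7)(-2) + (4)(-2) = -16
A^3[3,3] = (6)(-2) + (7)(1) + (4)(-2) = -13
A^3 = 
  [ -9, -14,  -8]
  [  0,   3,  -6]
  [-18, -16, -13]

Therefore
A^3 = 
  [ -9, -14,  -8]
  [  0,   3,  -6]
  [-18, -16, -13]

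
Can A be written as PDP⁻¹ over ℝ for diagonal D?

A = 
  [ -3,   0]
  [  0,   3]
Yes

tr(A) = 0, det(A) = -9
Characteristic polynomial: λ² - tr(A)λ + det(A) = λ² - 9
λ² - 9 = (λ + 3)(λ - 3)
Eigenvalues: 3, -3
λ=-3: alg. mult. = 1, geom. mult. = 2 - rank(A - (-3)I) = 2 - 1 = 1
λ=3: alg. mult. = 1, geom. mult. = 2 - rank(A - (3)I) = 2 - 1 = 1
Sum of geometric multiplicities equals n, so A has n independent eigenvectors.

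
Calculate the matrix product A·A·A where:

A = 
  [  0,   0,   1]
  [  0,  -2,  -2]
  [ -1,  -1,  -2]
A² = A·A:
A²[1,1] = (0)(0) + (0)(0) + (1)(-1) = -1
A²[1,2] = (0)(0) + (0)(-2) + (1)(-1) = -1
A²[1,3] = (0)(1) + (0)(-2) + (1)(-2) = -2
A²[2,1] = (0)(0) + (-2)(0) + (-2)(-1) = 2
A²[2,2] = (0)(0) + (-2)(-2) + (-2)(-1) = 6
A²[2,3] = (0)(1) + (-2)(-2) + (-2)(-2) = 8
A²[3,1] = (-1)(0) + (-1)(0) + (-2)(-1) = 2
A²[3,2] = (-1)(0) + (-1)(-2) + (-2)(-1) = 4
A²[3,3] = (-1)(1) + (-1)(-2) + (-2)(-2) = 5
A² = 
  [ -1,  -1,  -2]
  [  2,   6,   8]
  [  2,   4,   5]

A^3 = A^2·A:
A^3[1,1] = (-1)(0) + (-1)(0) + (-2)(-1) = 2
A^3[1,2] = (-1)(0) + (-1)(-2) + (-2)(-1) = 4
A^3[1,3] = (-1)(1) + (-1)(-2) + (-2)(-2) = 5
A^3[2,1] = (2)(0) + (6)(0) + (8)(-1) = -8
A^3[2,2] = (2)(0) + (6)(-2) + (8)(-1) = -20
A^3[2,3] = (2)(1) + (6)(-2) + (8)(-2) = -26
A^3[3,1] = (2)(0) + (4)(0) + (5)(-1) = -5
A^3[3,2] = (2)(0) + (4)(-2) + (5)(-1) = -13
A^3[3,3] = (2)(1) + (4)(-2) + (5)(-2) = -16
A^3 = 
  [  2,   4,   5]
  [ -8, -20, -26]
  [ -5, -13, -16]

Therefore
A^3 = 
  [  2,   4,   5]
  [ -8, -20, -26]
  [ -5, -13, -16]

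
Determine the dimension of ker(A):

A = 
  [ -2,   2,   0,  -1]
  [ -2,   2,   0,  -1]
nullity(A) = 3

Row reduce:
R2 → R2 - (1)·R1
REF = 
  [ -2,   2,   0,  -1]
  [  0,   0,   0,   0]
Pivot columns: 1 → 1 pivot.
rank(A) = 1, so nullity(A) = 4 - 1 = 3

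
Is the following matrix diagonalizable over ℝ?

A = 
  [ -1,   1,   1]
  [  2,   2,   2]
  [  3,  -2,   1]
No

Characteristic polynomial: det(λI - A) = λ³ - 2λ² - 2λ + 12
Testing integer divisors of the constant term: p(-2) = 0, so (λ + 2) is a factor:
p(λ) = (λ + 2)(λ² - 4λ + 6)
λ² - 4λ + 6 = 0  ⇒  λ = (4 ± √((-4)² - 4·(6)))/2 = (4 ± √(-8))/2
  = 2 + i√2,  2 - i√2
Eigenvalues: -2, 2 + i√2, 2 - i√2  (≈ -2, 2 + 1.414i, 2 - 1.414i)
Has complex eigenvalues (not diagonalizable over ℝ).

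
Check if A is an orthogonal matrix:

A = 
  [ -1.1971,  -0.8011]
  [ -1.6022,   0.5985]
No

AᵀA = 
  [  4.0001,   0.0001]
  [  0.0001,   1]
≠ I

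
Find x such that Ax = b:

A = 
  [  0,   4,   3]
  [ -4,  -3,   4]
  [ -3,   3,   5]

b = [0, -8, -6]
x = [2, 0, 0]

Row reduce the augmented matrix [A|b]:
Swap R1 ↔ R2
R3 → R3 - (3/4)·R1
R3 → R3 - (21/16)·R2
REF = 
  [    -4,     -3,      4,     -8]
  [     0,      4,      3,      0]
  [     0,      0, -31/16,      0]

Back-substitution:
x₃ = 0 / (-31/16) = 0
x₂ = (0 - (3)(0)) / 4 = 0
x₁ = (-8 - (-3)(0) - (4)(0)) / (-4) = 2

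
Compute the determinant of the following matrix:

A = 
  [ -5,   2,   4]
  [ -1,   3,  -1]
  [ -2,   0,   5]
Cofactor expansion along row 1:
det(A) = (-5)·((3)(5) - (-1)(0)) - (2)·((-1)(5) - (-1)(-2)) + (4)·((-1)(0) - (3)(-2))
  = (-5)(15) - (2)(-7) + (4)(6)
  = -37

det(A) = -37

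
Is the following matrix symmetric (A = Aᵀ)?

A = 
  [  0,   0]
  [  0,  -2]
Yes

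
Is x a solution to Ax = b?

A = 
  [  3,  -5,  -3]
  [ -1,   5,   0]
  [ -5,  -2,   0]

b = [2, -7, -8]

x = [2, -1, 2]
No

Ax = [5, -7, -8] ≠ b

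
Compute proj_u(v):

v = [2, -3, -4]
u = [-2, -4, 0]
v·u = (2)(-2) + (-3)(-4) + (-4)(0) = 8
u·u = (-2)² + (-4)² + (0)² = 20
proj_u(v) = (v·u / u·u) × u = (8/20) × u = (2/5) × u

proj_u(v) = [-4/5, -8/5, 0]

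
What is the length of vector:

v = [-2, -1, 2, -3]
4.243

||v||₂ = √((-2)² + (-1)² + (2)² + (-3)²) = √18 = 4.243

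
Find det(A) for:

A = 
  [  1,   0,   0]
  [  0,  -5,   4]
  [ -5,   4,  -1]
-11

Cofactor expansion along row 1:
det(A) = (1)·((-5)(-1) - (4)(4)) - (0)·((0)(-1) - (4)(-5)) + (0)·((0)(4) - (-5)(-5))
  = (1)(-11) - (0)(20) + (0)(-25)
  = -11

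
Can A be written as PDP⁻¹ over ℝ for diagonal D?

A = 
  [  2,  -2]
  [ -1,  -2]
Yes

tr(A) = 0, det(A) = -6
Characteristic polynomial: λ² - tr(A)λ + det(A) = λ² - 6
λ² - 6 = 0  ⇒  λ = (0 ± √((0)² - 4·(-6)))/2 = (0 ± √(24))/2
  = √6,  -√6
Eigenvalues: √6, -√6  (≈ 2.449, -2.449)
The two irrational eigenvalues are distinct (simple), so each has alg. mult. = geom. mult. = 1.
Sum of geometric multiplicities equals n, so A has n independent eigenvectors.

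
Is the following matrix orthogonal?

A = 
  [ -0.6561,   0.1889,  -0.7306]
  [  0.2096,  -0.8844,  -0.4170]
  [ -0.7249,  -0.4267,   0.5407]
Yes

AᵀA = 
  [  0.9999,   0,   0]
  [  0,   0.9999,   0.0001]
  [  0,   0.0001,   1]
≈ I (equal to I up to the 4-dp rounding of the entries)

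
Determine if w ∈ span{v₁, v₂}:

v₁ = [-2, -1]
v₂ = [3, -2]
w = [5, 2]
Yes

Form the augmented matrix and row-reduce:
[v₁|v₂|w] = 
  [ -2,   3,   5]
  [ -1,  -2,   2]
R2 → R2 - (1/2)·R1
REF = 
  [  -2,    3,    5]
  [   0, -7/2, -1/2]

No row of the form [0 0 | nonzero], so the system is consistent. Back-substitution gives c₁ = -16/7, c₂ = 1/7: w = (-16/7)·v₁ + (1/7)·v₂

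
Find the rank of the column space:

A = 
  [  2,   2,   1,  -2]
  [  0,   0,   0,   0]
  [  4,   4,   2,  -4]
dim(Col(A)) = 1

Row reduce:
R3 → R3 - (2)·R1
REF = 
  [  2,   2,   1,  -2]
  [  0,   0,   0,   0]
  [  0,   0,   0,   0]
Pivot columns: 1 → 1 pivot.
dim(Col(A)) = number of pivot columns = 1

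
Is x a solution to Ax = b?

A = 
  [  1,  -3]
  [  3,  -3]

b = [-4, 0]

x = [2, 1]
No

Ax = [-1, 3] ≠ b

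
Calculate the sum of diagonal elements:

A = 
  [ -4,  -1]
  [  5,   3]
-1

tr(A) = -4 + 3 = -1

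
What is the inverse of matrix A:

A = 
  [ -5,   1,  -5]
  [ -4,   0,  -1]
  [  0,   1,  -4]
det(A) = (-5)·((0)(-4) - (-1)(1)) - (1)·((-4)(-4) - (-1)(0)) + (-5)·((-4)(1) - (0)(0))
  = (-5)(1) - (1)(16) + (-5)(-4)
  = -1
det(A) = -1 ≠ 0, so A is invertible.

Cofactors Cᵢⱼ = (-1)ⁱ⁺ʲ·Mᵢⱼ:
C = 
  [  1, -16,  -4]
  [ -1,  20,   5]
  [ -1,  15,   4]

adj(A) = Cᵀ:
adj(A) = 
  [  1,  -1,  -1]
  [-16,  20,  15]
  [ -4,   5,   4]

A⁻¹ = (-1) · adj(A):
A⁻¹ = 
  [ -1,   1,   1]
  [ 16, -20, -15]
  [  4,  -5,  -4]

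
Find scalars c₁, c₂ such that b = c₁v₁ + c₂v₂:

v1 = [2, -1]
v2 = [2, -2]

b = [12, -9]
c1 = 3, c2 = 3

b = 3·v1 + 3·v2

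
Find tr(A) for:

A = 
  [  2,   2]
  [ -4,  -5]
-3

tr(A) = 2 + -5 = -3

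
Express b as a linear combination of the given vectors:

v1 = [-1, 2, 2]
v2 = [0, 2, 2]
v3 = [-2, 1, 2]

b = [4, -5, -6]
c1 = -2, c2 = 0, c3 = -1

b = -2·v1 + 0·v2 + -1·v3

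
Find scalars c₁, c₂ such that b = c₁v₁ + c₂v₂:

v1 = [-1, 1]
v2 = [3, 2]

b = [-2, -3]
c1 = -1, c2 = -1

b = -1·v1 + -1·v2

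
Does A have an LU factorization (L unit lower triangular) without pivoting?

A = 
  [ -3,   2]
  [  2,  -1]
Yes.
A[1,1] = -3 ≠ 0, so Gaussian elimination proceeds without a row swap: multiplier ℓ₂₁ = (2)/(-3) = -2/3, and U[2,2] = -1 - (-2/3)(2) = 1/3.
L = 
  [   1,    0]
  [-2/3,    1]
U = 
  [ -3,   2]
  [  0, 1/3]
Check row 2 of LU: [(-2/3)(-3), (-2/3)(2) + (1/3)] = [2, -1] = row 2 of A ✓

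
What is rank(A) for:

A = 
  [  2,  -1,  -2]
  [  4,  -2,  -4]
rank(A) = 1

Row reduce:
R2 → R2 - (2)·R1
REF = 
  [  2,  -1,  -2]
  [  0,   0,   0]
Pivot columns: 1 → 1 pivot.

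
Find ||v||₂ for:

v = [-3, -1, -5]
5.916

||v||₂ = √((-3)² + (-1)² + (-5)²) = √35 = 5.916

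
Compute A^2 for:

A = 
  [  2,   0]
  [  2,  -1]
A² = A·A:
A²[1,1] = (2)(2) + (0)(2) = 4
A²[1,2] = (2)(0) + (0)(-1) = 0
A²[2,1] = (2)(2) + (-1)(2) = 2
A²[2,2] = (2)(0) + (-1)(-1) = 1
A² = 
  [  4,   0]
  [  2,   1]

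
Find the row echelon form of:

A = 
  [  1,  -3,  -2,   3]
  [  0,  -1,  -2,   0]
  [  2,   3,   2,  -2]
Row operations:
R3 → R3 - (2)·R1
R3 → R3 + (9)·R2

Resulting echelon form:
REF = 
  [  1,  -3,  -2,   3]
  [  0,  -1,  -2,   0]
  [  0,   0, -12,  -8]

Rank = 3 (number of non-zero pivot rows).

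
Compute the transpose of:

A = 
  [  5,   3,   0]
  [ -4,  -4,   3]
Aᵀ = 
  [  5,  -4]
  [  3,  -4]
  [  0,   3]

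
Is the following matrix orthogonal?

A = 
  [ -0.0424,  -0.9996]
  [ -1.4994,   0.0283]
No

AᵀA = 
  [  2.2500,   0]
  [  0,   1]
≠ I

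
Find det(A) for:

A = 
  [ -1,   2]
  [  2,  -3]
For a 2×2 matrix, det = ad - bc = (-1)(-3) - (2)(2) = -1

det(A) = -1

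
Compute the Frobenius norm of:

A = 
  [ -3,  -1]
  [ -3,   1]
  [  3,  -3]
||A||_F = 6.164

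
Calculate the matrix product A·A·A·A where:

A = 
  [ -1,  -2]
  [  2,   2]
A² = A·A:
A²[1,1] = (-1)(-1) + (-2)(2) = -3
A²[1,2] = (-1)(-2) + (-2)(2) = -2
A²[2,1] = (2)(-1) + (2)(2) = 2
A²[2,2] = (2)(-2) + (2)(2) = 0
A² = 
  [ -3,  -2]
  [  2,   0]

A^3 = A^2·A:
A^3[1,1] = (-3)(-1) + (-2)(2) = -1
A^3[1,2] = (-3)(-2) + (-2)(2) = 2
A^3[2,1] = (2)(-1) + (0)(2) = -2
A^3[2,2] = (2)(-2) + (0)(2) = -4
A^3 = 
  [ -1,   2]
  [ -2,  -4]

A^4 = A^3·A:
A^4[1,1] = (-1)(-1) + (2)(2) = 5
A^4[1,2] = (-1)(-2) + (2)(2) = 6
A^4[2,1] = (-2)(-1) + (-4)(2) = -6
A^4[2,2] = (-2)(-2) + (-4)(2) = -4
A^4 = 
  [  5,   6]
  [ -6,  -4]

Therefore
A^4 = 
  [  5,   6]
  [ -6,  -4]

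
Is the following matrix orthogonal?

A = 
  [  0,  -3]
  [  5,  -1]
No

AᵀA = 
  [ 25,  -5]
  [ -5,  10]
≠ I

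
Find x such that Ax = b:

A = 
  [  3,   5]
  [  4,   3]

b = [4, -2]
x = [-2, 2]

Row reduce the augmented matrix [A|b]:
R2 → R2 - (4/3)·R1
REF = 
  [    3,     5,     4]
  [    0, -11/3, -22/3]

Back-substitution:
x₂ = (-22/3) / (-11/3) = 2
x₁ = (4 - (5)(2)) / 3 = -2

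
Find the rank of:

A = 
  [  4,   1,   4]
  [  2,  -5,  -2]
rank(A) = 2

Row reduce:
R2 → R2 - (1/2)·R1
REF = 
  [    4,     1,     4]
  [    0, -11/2,    -4]
Pivot columns: 1, 2 → 2 pivots.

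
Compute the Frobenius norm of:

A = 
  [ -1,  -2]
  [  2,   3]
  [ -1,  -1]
||A||_F = 4.472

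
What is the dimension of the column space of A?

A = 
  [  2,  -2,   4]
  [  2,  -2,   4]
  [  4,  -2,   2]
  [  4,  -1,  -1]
Row reduce:
R2 → R2 - (1)·R1
R3 → R3 - (2)·R1
R4 → R4 - (2)·R1
Swap R2 ↔ R3
R4 → R4 - (3/2)·R2
REF = 
  [  2,  -2,   4]
  [  0,   2,  -6]
  [  0,   0,   0]
  [  0,   0,   0]
Pivot columns: 1, 2 → 2 pivots.
dim(Col(A)) = number of pivot columns = 2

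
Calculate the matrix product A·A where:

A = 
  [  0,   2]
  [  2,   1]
A² = A·A:
A²[1,1] = (0)(0) + (2)(2) = 4
A²[1,2] = (0)(2) + (2)(1) = 2
A²[2,1] = (2)(0) + (1)(2) = 2
A²[2,2] = (2)(2) + (1)(1) = 5
A² = 
  [  4,   2]
  [  2,   5]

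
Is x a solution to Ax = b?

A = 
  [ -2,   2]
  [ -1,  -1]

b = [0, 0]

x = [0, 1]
No

Ax = [2, -1] ≠ b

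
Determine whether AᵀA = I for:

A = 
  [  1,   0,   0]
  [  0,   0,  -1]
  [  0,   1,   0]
Yes

AᵀA = 
  [  1,   0,   0]
  [  0,   1,   0]
  [  0,   0,   1]
= I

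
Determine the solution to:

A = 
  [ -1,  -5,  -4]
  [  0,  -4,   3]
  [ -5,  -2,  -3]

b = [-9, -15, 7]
x = [-2, 3, -1]

Row reduce the augmented matrix [A|b]:
R3 → R3 - (5)·R1
R3 → R3 + (23/4)·R2
REF = 
  [    -1,     -5,     -4,     -9]
  [     0,     -4,      3,    -15]
  [     0,      0,  137/4, -137/4]

Back-substitution:
x₃ = (-137/4) / (137/4) = -1
x₂ = (-15 - (3)(-1)) / (-4) = 3
x₁ = (-9 - (-5)(3) - (-4)(-1)) / (-1) = -2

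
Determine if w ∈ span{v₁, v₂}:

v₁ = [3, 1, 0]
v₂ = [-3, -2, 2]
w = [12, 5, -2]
Yes

Form the augmented matrix and row-reduce:
[v₁|v₂|w] = 
  [  3,  -3,  12]
  [  1,  -2,   5]
  [  0,   2,  -2]
R2 → R2 - (1/3)·R1
R3 → R3 + (2)·R2
REF = 
  [  3,  -3,  12]
  [  0,  -1,   1]
  [  0,   0,   0]

No row of the form [0 0 | nonzero], so the system is consistent. Back-substitution gives c₁ = 3, c₂ = -1: w = (3)·v₁ + (-1)·v₂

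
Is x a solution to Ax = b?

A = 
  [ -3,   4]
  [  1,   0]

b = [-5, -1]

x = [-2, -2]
No

Ax = [-2, -2] ≠ b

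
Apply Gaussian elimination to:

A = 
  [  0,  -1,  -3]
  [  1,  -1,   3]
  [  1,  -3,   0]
Row operations:
Swap R1 ↔ R2
R3 → R3 - (1)·R1
R3 → R3 - (2)·R2

Resulting echelon form:
REF = 
  [  1,  -1,   3]
  [  0,  -1,  -3]
  [  0,   0,   3]

Rank = 3 (number of non-zero pivot rows).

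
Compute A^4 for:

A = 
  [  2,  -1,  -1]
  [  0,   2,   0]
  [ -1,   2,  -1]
A² = A·A:
A²[1,1] = (2)(2) + (-1)(0) + (-1)(-1) = 5
A²[1,2] = (2)(-1) + (-1)(2) + (-1)(2) = -6
A²[1,3] = (2)(-1) + (-1)(0) + (-1)(-1) = -1
A²[2,1] = (0)(2) + (2)(0) + (0)(-1) = 0
A²[2,2] = (0)(-1) + (2)(2) + (0)(2) = 4
A²[2,3] = (0)(-1) + (2)(0) + (0)(-1) = 0
A²[3,1] = (-1)(2) + (2)(0) + (-1)(-1) = -1
A²[3,2] = (-1)(-1) + (2)(2) + (-1)(2) = 3
A²[3,3] = (-1)(-1) + (2)(0) + (-1)(-1) = 2
A² = 
  [  5,  -6,  -1]
  [  0,   4,   0]
  [ -1,   3,   2]

A^3 = A^2·A:
A^3[1,1] = (5)(2) + (-6)(0) + (-1)(-1) = 11
A^3[1,2] = (5)(-1) + (-6)(2) + (-1)(2) = -19
A^3[1,3] = (5)(-1) + (-6)(0) + (-1)(-1) = -4
A^3[2,1] = (0)(2) + (4)(0) + (0)(-1) = 0
A^3[2,2] = (0)(-1) + (4)(2) + (0)(2) = 8
A^3[2,3] = (0)(-1) + (4)(0) + (0)(-1) = 0
A^3[3,1] = (-1)(2) + (3)(0) + (2)(-1) = -4
A^3[3,2] = (-1)(-1) + (3)(2) + (2)(2) = 11
A^3[3,3] = (-1)(-1) + (3)(0) + (2)(-1) = -1
A^3 = 
  [ 11, -19,  -4]
  [  0,   8,   0]
  [ -4,  11,  -1]

A^4 = A^3·A:
A^4[1,1] = (11)(2) + (-19)(0) + (-4)(-1) = 26
A^4[1,2] = (11)(-1) + (-19)(2) + (-4)(2) = -57
A^4[1,3] = (11)(-1) + (-19)(0) + (-4)(-1) = -7
A^4[2,1] = (0)(2) + (8)(0) + (0)(-1) = 0
A^4[2,2] = (0)(-1) + (8)(2) + (0)(2) = 16
A^4[2,3] = (0)(-1) + (8)(0) + (0)(-1) = 0
A^4[3,1] = (-4)(2) + (11)(0) + (-1)(-1) = -7
A^4[3,2] = (-4)(-1) + (11)(2) + (-1)(2) = 24
A^4[3,3] = (-4)(-1) + (11)(0) + (-1)(-1) = 5
A^4 = 
  [ 26, -57,  -7]
  [  0,  16,   0]
  [ -7,  24,   5]

Therefore
A^4 = 
  [ 26, -57,  -7]
  [  0,  16,   0]
  [ -7,  24,   5]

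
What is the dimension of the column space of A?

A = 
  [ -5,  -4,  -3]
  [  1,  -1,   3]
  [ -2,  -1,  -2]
Row reduce:
R2 → R2 + (1/5)·R1
R3 → R3 - (2/5)·R1
R3 → R3 + (1/3)·R2
REF = 
  [  -5,   -4,   -3]
  [   0, -9/5, 12/5]
  [   0,    0,    0]
Pivot columns: 1, 2 → 2 pivots.
dim(Col(A)) = number of pivot columns = 2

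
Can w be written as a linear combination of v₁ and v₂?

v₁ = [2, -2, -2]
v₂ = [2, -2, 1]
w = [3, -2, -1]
No

Form the augmented matrix and row-reduce:
[v₁|v₂|w] = 
  [  2,   2,   3]
  [ -2,  -2,  -2]
  [ -2,   1,  -1]
R2 → R2 + (1)·R1
R3 → R3 + (1)·R1
Swap R2 ↔ R3
REF = 
  [  2,   2,   3]
  [  0,   3,   2]
  [  0,   0,   1]

Row 3 reads [0 0 | 1], i.e. 0 = 1, so the system is inconsistent and w ∉ span{v₁, v₂}.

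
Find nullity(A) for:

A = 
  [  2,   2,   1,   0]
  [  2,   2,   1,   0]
nullity(A) = 3

Row reduce:
R2 → R2 - (1)·R1
REF = 
  [  2,   2,   1,   0]
  [  0,   0,   0,   0]
Pivot columns: 1 → 1 pivot.
rank(A) = 1, so nullity(A) = 4 - 1 = 3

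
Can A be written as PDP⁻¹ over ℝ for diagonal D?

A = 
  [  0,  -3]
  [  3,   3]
No

tr(A) = 3, det(A) = 9
Characteristic polynomial: λ² - tr(A)λ + det(A) = λ² - 3λ + 9
λ² - 3λ + 9 = 0  ⇒  λ = (3 ± √((-3)² - 4·(9)))/2 = (3 ± √(-27))/2
  = (3 + 3i√3)/2,  (3 - 3i√3)/2
Eigenvalues: (3 + 3i√3)/2, (3 - 3i√3)/2  (≈ 1.5 + 2.598i, 1.5 - 2.598i)
Has complex eigenvalues (not diagonalizable over ℝ).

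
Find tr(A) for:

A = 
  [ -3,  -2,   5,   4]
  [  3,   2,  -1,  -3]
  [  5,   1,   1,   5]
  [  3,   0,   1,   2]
2

tr(A) = -3 + 2 + 1 + 2 = 2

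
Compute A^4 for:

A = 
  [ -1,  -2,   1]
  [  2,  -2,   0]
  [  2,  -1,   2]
A² = A·A:
A²[1,1] = (-1)(-1) + (-2)(2) + (1)(2) = -1
A²[1,2] = (-1)(-2) + (-2)(-2) + (1)(-1) = 5
A²[1,3] = (-1)(1) + (-2)(0) + (1)(2) = 1
A²[2,1] = (2)(-1) + (-2)(2) + (0)(2) = -6
A²[2,2] = (2)(-2) + (-2)(-2) + (0)(-1) = 0
A²[2,3] = (2)(1) + (-2)(0) + (0)(2) = 2
A²[3,1] = (2)(-1) + (-1)(2) + (2)(2) = 0
A²[3,2] = (2)(-2) + (-1)(-2) + (2)(-1) = -4
A²[3,3] = (2)(1) + (-1)(0) + (2)(2) = 6
A² = 
  [ -1,   5,   1]
  [ -6,   0,   2]
  [  0,  -4,   6]

A^3 = A^2·A:
A^3[1,1] = (-1)(-1) + (5)(2) + (1)(2) = 13
A^3[1,2] = (-1)(-2) + (5)(-2) + (1)(-1) = -9
A^3[1,3] = (-1)(1) + (5)(0) + (1)(2) = 1
A^3[2,1] = (-6)(-1) + (0)(2) + (2)(2) = 10
A^3[2,2] = (-6)(-2) + (0)(-2) + (2)(-1) = 10
A^3[2,3] = (-6)(1) + (0)(0) + (2)(2) = -2
A^3[3,1] = (0)(-1) + (-4)(2) + (6)(2) = 4
A^3[3,2] = (0)(-2) + (-4)(-2) + (6)(-1) = 2
A^3[3,3] = (0)(1) + (-4)(0) + (6)(2) = 12
A^3 = 
  [ 13,  -9,   1]
  [ 10,  10,  -2]
  [  4,   2,  12]

A^4 = A^3·A:
A^4[1,1] = (13)(-1) + (-9)(2) + (1)(2) = -29
A^4[1,2] = (13)(-2) + (-9)(-2) + (1)(-1) = -9
A^4[1,3] = (13)(1) + (-9)(0) + (1)(2) = 15
A^4[2,1] = (10)(-1) + (10)(2) + (-2)(2) = 6
A^4[2,2] = (10)(-2) + (10)(-2) + (-2)(-1) = -38
A^4[2,3] = (10)(1) + (10)(0) + (-2)(2) = 6
A^4[3,1] = (4)(-1) + (2)(2) + (12)(2) = 24
A^4[3,2] = (4)(-2) + (2)(-2) + (12)(-1) = -24
A^4[3,3] = (4)(1) + (2)(0) + (12)(2) = 28
A^4 = 
  [-29,  -9,  15]
  [  6, -38,   6]
  [ 24, -24,  28]

Therefore
A^4 = 
  [-29,  -9,  15]
  [  6, -38,   6]
  [ 24, -24,  28]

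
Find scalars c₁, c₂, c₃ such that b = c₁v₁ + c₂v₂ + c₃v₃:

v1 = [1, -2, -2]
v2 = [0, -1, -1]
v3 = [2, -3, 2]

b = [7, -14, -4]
c1 = 3, c2 = 2, c3 = 2

b = 3·v1 + 2·v2 + 2·v3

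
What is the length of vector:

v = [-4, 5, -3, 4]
8.124

||v||₂ = √((-4)² + (5)² + (-3)² + (4)²) = √66 = 8.124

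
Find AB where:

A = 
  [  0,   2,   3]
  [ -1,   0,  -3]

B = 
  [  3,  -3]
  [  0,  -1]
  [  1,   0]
AB = 
  [  3,  -2]
  [ -6,   3]

A is 2×3 and B is 3×2, so AB is 2×2. Each entry is (row of A)·(column of B):
AB[1,1] = (0)(3) + (2)(0) + (3)(1) = 3
AB[1,2] = (0)(-3) + (2)(-1) + (3)(0) = -2
AB[2,1] = (-1)(3) + (0)(0) + (-3)(1) = -6
AB[2,2] = (-1)(-3) + (0)(-1) + (-3)(0) = 3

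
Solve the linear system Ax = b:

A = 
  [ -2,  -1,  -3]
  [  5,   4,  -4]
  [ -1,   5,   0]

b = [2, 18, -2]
Row reduce the augmented matrix [A|b]:
R2 → R2 + (5/2)·R1
R3 → R3 - (1/2)·R1
R3 → R3 - (11/3)·R2
REF = 
  [    -2,     -1,     -3,      2]
  [     0,    3/2,  -23/2,     23]
  [     0,      0,  131/3, -262/3]

Back-substitution:
x₃ = (-262/3) / (131/3) = -2
x₂ = (23 - (-23/2)(-2)) / (3/2) = 0
x₁ = (2 - (-1)(0) - (-3)(-2)) / (-2) = 2

x = [2, 0, -2]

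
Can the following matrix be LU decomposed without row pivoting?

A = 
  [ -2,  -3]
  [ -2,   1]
Yes.
A[1,1] = -2 ≠ 0, so Gaussian elimination proceeds without a row swap: multiplier ℓ₂₁ = (-2)/(-2) = 1, and U[2,2] = 1 - (1)(-3) = 4.
L = 
  [  1,   0]
  [  1,   1]
U = 
  [ -2,  -3]
  [  0,   4]
Check row 2 of LU: [(1)(-2), (1)(-3) + 4] = [-2, 1] = row 2 of A ✓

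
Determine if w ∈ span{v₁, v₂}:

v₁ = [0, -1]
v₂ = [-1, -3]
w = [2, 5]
Yes

Form the augmented matrix and row-reduce:
[v₁|v₂|w] = 
  [  0,  -1,   2]
  [ -1,  -3,   5]
Swap R1 ↔ R2
REF = 
  [ -1,  -3,   5]
  [  0,  -1,   2]

No row of the form [0 0 | nonzero], so the system is consistent. Back-substitution gives c₁ = 1, c₂ = -2: w = (1)·v₁ + (-2)·v₂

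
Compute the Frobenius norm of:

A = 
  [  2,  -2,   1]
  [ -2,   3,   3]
||A||_F = 5.568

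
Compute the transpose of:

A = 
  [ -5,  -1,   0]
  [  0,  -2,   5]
Aᵀ = 
  [ -5,   0]
  [ -1,  -2]
  [  0,   5]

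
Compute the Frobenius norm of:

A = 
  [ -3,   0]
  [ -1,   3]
||A||_F = 4.359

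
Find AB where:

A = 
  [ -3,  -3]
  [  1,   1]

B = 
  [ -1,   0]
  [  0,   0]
A is 2×2 and B is 2×2, so AB is 2×2. Each entry is (row of A)·(column of B):
AB[1,1] = (-3)(-1) + (-3)(0) = 3
AB[1,2] = (-3)(0) + (-3)(0) = 0
AB[2,1] = (1)(-1) + (1)(0) = -1
AB[2,2] = (1)(0) + (1)(0) = 0

AB = 
  [  3,   0]
  [ -1,   0]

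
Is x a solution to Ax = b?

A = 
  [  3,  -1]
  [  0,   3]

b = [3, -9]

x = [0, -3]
Yes

Ax = [3, -9] = b ✓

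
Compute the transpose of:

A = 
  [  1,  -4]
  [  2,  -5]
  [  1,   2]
Aᵀ = 
  [  1,   2,   1]
  [ -4,  -5,   2]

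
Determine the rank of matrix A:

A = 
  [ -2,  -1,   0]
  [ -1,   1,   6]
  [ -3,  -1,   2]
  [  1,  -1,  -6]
Row reduce:
R2 → R2 - (1/2)·R1
R3 → R3 - (3/2)·R1
R4 → R4 + (1/2)·R1
R3 → R3 - (1/3)·R2
R4 → R4 + (1)·R2
REF = 
  [ -2,  -1,   0]
  [  0, 3/2,   6]
  [  0,   0,   0]
  [  0,   0,   0]
Pivot columns: 1, 2 → 2 pivots.

rank(A) = 2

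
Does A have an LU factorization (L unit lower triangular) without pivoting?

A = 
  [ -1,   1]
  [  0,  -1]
Yes.
A[1,1] = -1 ≠ 0, so Gaussian elimination proceeds without a row swap: multiplier ℓ₂₁ = (0)/(-1) = 0, and U[2,2] = -1 - (0)(1) = -1.
L = 
  [  1,   0]
  [  0,   1]
U = 
  [ -1,   1]
  [  0,  -1]
Check row 2 of LU: [(0)(-1), (0)(1) + (-1)] = [0, -1] = row 2 of A ✓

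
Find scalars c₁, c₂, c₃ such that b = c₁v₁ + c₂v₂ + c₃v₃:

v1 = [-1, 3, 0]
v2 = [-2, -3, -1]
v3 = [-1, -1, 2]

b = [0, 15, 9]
c1 = 3, c2 = -3, c3 = 3

b = 3·v1 + -3·v2 + 3·v3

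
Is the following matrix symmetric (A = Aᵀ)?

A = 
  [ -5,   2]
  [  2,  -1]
Yes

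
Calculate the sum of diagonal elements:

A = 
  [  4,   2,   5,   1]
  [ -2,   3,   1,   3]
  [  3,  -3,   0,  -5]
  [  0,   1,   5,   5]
12

tr(A) = 4 + 3 + 0 + 5 = 12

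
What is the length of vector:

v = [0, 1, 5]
5.099

||v||₂ = √((0)² + (1)² + (5)²) = √26 = 5.099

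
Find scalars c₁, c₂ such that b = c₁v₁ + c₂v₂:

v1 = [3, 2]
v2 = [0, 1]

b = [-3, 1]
c1 = -1, c2 = 3

b = -1·v1 + 3·v2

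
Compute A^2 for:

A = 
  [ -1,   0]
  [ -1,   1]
A² = A·A:
A²[1,1] = (-1)(-1) + (0)(-1) = 1
A²[1,2] = (-1)(0) + (0)(1) = 0
A²[2,1] = (-1)(-1) + (1)(-1) = 0
A²[2,2] = (-1)(0) + (1)(1) = 1
A² = 
  [  1,   0]
  [  0,   1]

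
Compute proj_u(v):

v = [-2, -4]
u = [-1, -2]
proj_u(v) = [-2, -4]

v·u = (-2)(-1) + (-4)(-2) = 10
u·u = (-1)² + (-2)² = 5
proj_u(v) = (v·u / u·u) × u = (10/5) × u = (2) × u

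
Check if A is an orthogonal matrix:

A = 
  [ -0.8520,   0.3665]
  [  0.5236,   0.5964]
No

AᵀA = 
  [  1.0001,   0]
  [  0,   0.4900]
≠ I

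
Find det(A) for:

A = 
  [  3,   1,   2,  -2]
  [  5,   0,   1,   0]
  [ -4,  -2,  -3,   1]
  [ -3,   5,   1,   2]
Cofactor expansion along row 1: det(A) = a₁₁M₁₁ - a₁₂M₁₂ + a₁₃M₁₃ - a₁₄M₁₄

M₁₁ = det[[0, 1, 0]; [-2, -3, 1]; [5, 1, 2]]
  = (0)·((-3)(2) - (1)(1)) - (1)·((-2)(2) - (1)(5)) + (0)·((-2)(1) - (-3)(5))
  = (0)(-7) - (1)(-9) + (0)(13)
  = 9
M₁₂ = det[[5, 1, 0]; [-4, -3, 1]; [-3, 1, 2]]
  = (5)·((-3)(2) - (1)(1)) - (1)·((-4)(2) - (1)(-3)) + (0)·((-4)(1) - (-3)(-3))
  = (5)(-7) - (1)(-5) + (0)(-13)
  = -30
M₁₃ = det[[5, 0, 0]; [-4, -2, 1]; [-3, 5, 2]]
  = (5)·((-2)(2) - (1)(5)) - (0)·((-4)(2) - (1)(-3)) + (0)·((-4)(5) - (-2)(-3))
  = (5)(-9) - (0)(-5) + (0)(-26)
  = -45
M₁₄ = det[[5, 0, 1]; [-4, -2, -3]; [-3, 5, 1]]
  = (5)·((-2)(1) - (-3)(5)) - (0)·((-4)(1) - (-3)(-3)) + (1)·((-4)(5) - (-2)(-3))
  = (5)(13) - (0)(-13) + (1)(-26)
  = 39

det(A) = (3)(9) - (1)(-30) + (2)(-45) - (-2)(39) = 45

det(A) = 45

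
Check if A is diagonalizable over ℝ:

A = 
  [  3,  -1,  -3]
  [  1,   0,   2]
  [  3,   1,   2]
No

Characteristic polynomial: det(λI - A) = λ³ - 5λ² + 14λ + 13
By the rational root theorem any rational root is an integer dividing 13; none of those is a root, so p(λ) has no rational roots and hence (being an irreducible cubic) no repeated roots.
Discriminant of the cubic: Δ = -20519
Δ < 0 ⇒ one real eigenvalue and a complex-conjugate pair: λ ≈ 2.859 + 3.151i, 2.859 - 3.151i, -0.718
Has complex eigenvalues (not diagonalizable over ℝ).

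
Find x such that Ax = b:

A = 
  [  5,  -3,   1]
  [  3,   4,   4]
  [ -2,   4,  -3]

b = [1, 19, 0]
x = [1, 2, 2]

Row reduce the augmented matrix [A|b]:
R2 → R2 - (3/5)·R1
R3 → R3 + (2/5)·R1
R3 → R3 - (14/29)·R2
REF = 
  [      5,      -3,       1,       1]
  [      0,    29/5,    17/5,    92/5]
  [      0,       0, -123/29, -246/29]

Back-substitution:
x₃ = (-246/29) / (-123/29) = 2
x₂ = (92/5 - (17/5)(2)) / (29/5) = 2
x₁ = (1 - (-3)(2) - (1)(2)) / 5 = 1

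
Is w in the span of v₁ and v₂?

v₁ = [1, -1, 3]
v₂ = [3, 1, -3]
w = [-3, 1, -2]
No

Form the augmented matrix and row-reduce:
[v₁|v₂|w] = 
  [  1,   3,  -3]
  [ -1,   1,   1]
  [  3,  -3,  -2]
R2 → R2 + (1)·R1
R3 → R3 - (3)·R1
R3 → R3 + (3)·R2
REF = 
  [  1,   3,  -3]
  [  0,   4,  -2]
  [  0,   0,   1]

Row 3 reads [0 0 | 1], i.e. 0 = 1, so the system is inconsistent and w ∉ span{v₁, v₂}.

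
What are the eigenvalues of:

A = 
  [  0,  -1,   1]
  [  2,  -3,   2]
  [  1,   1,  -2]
Characteristic polynomial: det(λI - A) = λ³ + 5λ² + 5λ + 1
Testing integer divisors of the constant term: p(-1) = 0, so (λ + 1) is a factor:
p(λ) = (λ + 1)(λ² + 4λ + 1)
λ² + 4λ + 1 = 0  ⇒  λ = (-4 ± √((4)² - 4·(1)))/2 = (-4 ± √(12))/2
  = -2 + √3,  -2 - √3

λ = -1, -2 + √3, -2 - √3  (≈ -1, -0.2679, -3.732)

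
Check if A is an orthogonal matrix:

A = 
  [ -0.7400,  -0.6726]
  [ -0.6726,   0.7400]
Yes

AᵀA = 
  [  1,   0]
  [  0,   1]
≈ I (equal to I up to the 4-dp rounding of the entries)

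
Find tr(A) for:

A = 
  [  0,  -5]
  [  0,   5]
5

tr(A) = 0 + 5 = 5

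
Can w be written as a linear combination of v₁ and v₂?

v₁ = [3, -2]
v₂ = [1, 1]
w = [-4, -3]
Yes

Form the augmented matrix and row-reduce:
[v₁|v₂|w] = 
  [  3,   1,  -4]
  [ -2,   1,  -3]
R2 → R2 + (2/3)·R1
REF = 
  [    3,     1,    -4]
  [    0,   5/3, -17/3]

No row of the form [0 0 | nonzero], so the system is consistent. Back-substitution gives c₁ = -1/5, c₂ = -17/5: w = (-1/5)·v₁ + (-17/5)·v₂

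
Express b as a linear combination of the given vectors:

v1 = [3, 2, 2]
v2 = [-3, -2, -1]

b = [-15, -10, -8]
c1 = -3, c2 = 2

b = -3·v1 + 2·v2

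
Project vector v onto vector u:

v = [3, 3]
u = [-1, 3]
v·u = (3)(-1) + (3)(3) = 6
u·u = (-1)² + (3)² = 10
proj_u(v) = (v·u / u·u) × u = (6/10) × u = (3/5) × u

proj_u(v) = [-3/5, 9/5]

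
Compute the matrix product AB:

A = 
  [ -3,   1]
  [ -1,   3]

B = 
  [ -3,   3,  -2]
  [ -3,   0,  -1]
AB = 
  [  6,  -9,   5]
  [ -6,  -3,  -1]

A is 2×2 and B is 2×3, so AB is 2×3. Each entry is (row of A)·(column of B):
AB[1,1] = (-3)(-3) + (1)(-3) = 6
AB[1,2] = (-3)(3) + (1)(0) = -9
AB[1,3] = (-3)(-2) + (1)(-1) = 5
AB[2,1] = (-1)(-3) + (3)(-3) = -6
AB[2,2] = (-1)(3) + (3)(0) = -3
AB[2,3] = (-1)(-2) + (3)(-1) = -1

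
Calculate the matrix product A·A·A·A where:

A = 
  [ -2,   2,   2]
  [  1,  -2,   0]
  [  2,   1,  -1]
A^4 = 
  [154, -102, -102]
  [-74,  62,  46]
  [-79,  41,  57]

A² = A·A:
A²[1,1] = (-2)(-2) + (2)(1) + (2)(2) = 10
A²[1,2] = (-2)(2) + (2)(-2) + (2)(1) = -6
A²[1,3] = (-2)(2) + (2)(0) + (2)(-1) = -6
A²[2,1] = (1)(-2) + (-2)(1) + (0)(2) = -4
A²[2,2] = (1)(2) + (-2)(-2) + (0)(1) = 6
A²[2,3] = (1)(2) + (-2)(0) + (0)(-1) = 2
A²[3,1] = (2)(-2) + (1)(1) + (-1)(2) = -5
A²[3,2] = (2)(2) + (1)(-2) + (-1)(1) = 1
A²[3,3] = (2)(2) + (1)(0) + (-1)(-1) = 5
A² = 
  [ 10,  -6,  -6]
  [ -4,   6,   2]
  [ -5,   1,   5]

A^3 = A^2·A:
A^3[1,1] = (10)(-2) + (-6)(1) + (-6)(2) = -38
A^3[1,2] = (10)(2) + (-6)(-2) + (-6)(1) = 26
A^3[1,3] = (10)(2) + (-6)(0) + (-6)(-1) = 26
A^3[2,1] = (-4)(-2) + (6)(1) + (2)(2) = 18
A^3[2,2] = (-4)(2) + (6)(-2) + (2)(1) = -18
A^3[2,3] = (-4)(2) + (6)(0) + (2)(-1) = -10
A^3[3,1] = (-5)(-2) + (1)(1) + (5)(2) = 21
A^3[3,2] = (-5)(2) + (1)(-2) + (5)(1) = -7
A^3[3,3] = (-5)(2) + (1)(0) + (5)(-1) = -15
A^3 = 
  [-38,  26,  26]
  [ 18, -18, -10]
  [ 21,  -7, -15]

A^4 = A^3·A:
A^4[1,1] = (-38)(-2) + (26)(1) + (26)(2) = 154
A^4[1,2] = (-38)(2) + (26)(-2) + (26)(1) = -102
A^4[1,3] = (-38)(2) + (26)(0) + (26)(-1) = -102
A^4[2,1] = (18)(-2) + (-18)(1) + (-10)(2) = -74
A^4[2,2] = (18)(2) + (-18)(-2) + (-10)(1) = 62
A^4[2,3] = (18)(2) + (-18)(0) + (-10)(-1) = 46
A^4[3,1] = (21)(-2) + (-7)(1) + (-15)(2) = -79
A^4[3,2] = (21)(2) + (-7)(-2) + (-15)(1) = 41
A^4[3,3] = (21)(2) + (-7)(0) + (-15)(-1) = 57
A^4 = 
  [154, -102, -102]
  [-74,  62,  46]
  [-79,  41,  57]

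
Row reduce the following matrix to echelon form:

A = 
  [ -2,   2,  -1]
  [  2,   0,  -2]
Row operations:
R2 → R2 + (1)·R1

Resulting echelon form:
REF = 
  [ -2,   2,  -1]
  [  0,   2,  -3]

Rank = 2 (number of non-zero pivot rows).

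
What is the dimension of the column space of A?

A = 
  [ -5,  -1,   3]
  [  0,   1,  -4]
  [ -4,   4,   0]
dim(Col(A)) = 3

Row reduce:
R3 → R3 - (4/5)·R1
R3 → R3 - (24/5)·R2
REF = 
  [  -5,   -1,    3]
  [   0,    1,   -4]
  [   0,    0, 84/5]
Pivot columns: 1, 2, 3 → 3 pivots.
dim(Col(A)) = number of pivot columns = 3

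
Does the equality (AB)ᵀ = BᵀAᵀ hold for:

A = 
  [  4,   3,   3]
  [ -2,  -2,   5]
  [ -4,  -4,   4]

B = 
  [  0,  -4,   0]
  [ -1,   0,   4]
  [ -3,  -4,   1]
Yes

(AB)ᵀ = 
  [-12, -13,  -8]
  [-28, -12,   0]
  [ 15,  -3, -12]

BᵀAᵀ = 
  [-12, -13,  -8]
  [-28, -12,   0]
  [ 15,  -3, -12]

Both sides are equal — this is the standard identity (AB)ᵀ = BᵀAᵀ, which holds for all A, B.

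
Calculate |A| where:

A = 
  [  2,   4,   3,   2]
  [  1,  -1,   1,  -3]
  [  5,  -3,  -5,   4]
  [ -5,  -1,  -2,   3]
Cofactor expansion along row 1: det(A) = a₁₁M₁₁ - a₁₂M₁₂ + a₁₃M₁₃ - a₁₄M₁₄

M₁₁ = det[[-1, 1, -3]; [-3, -5, 4]; [-1, -2, 3]]
  = (-1)·((-5)(3) - (4)(-2)) - (1)·((-3)(3) - (4)(-1)) + (-3)·((-3)(-2) - (-5)(-1))
  = (-1)(-7) - (1)(-5) + (-3)(1)
  = 9
M₁₂ = det[[1, 1, -3]; [5, -5, 4]; [-5, -2, 3]]
  = (1)·((-5)(3) - (4)(-2)) - (1)·((5)(3) - (4)(-5)) + (-3)·((5)(-2) - (-5)(-5))
  = (1)(-7) - (1)(35) + (-3)(-35)
  = 63
M₁₃ = det[[1, -1, -3]; [5, -3, 4]; [-5, -1, 3]]
  = (1)·((-3)(3) - (4)(-1)) - (-1)·((5)(3) - (4)(-5)) + (-3)·((5)(-1) - (-3)(-5))
  = (1)(-5) - (-1)(35) + (-3)(-20)
  = 90
M₁₄ = det[[1, -1, 1]; [5, -3, -5]; [-5, -1, -2]]
  = (1)·((-3)(-2) - (-5)(-1)) - (-1)·((5)(-2) - (-5)(-5)) + (1)·((5)(-1) - (-3)(-5))
  = (1)(1) - (-1)(-35) + (1)(-20)
  = -54

det(A) = (2)(9) - (4)(63) + (3)(90) - (2)(-54) = 144

det(A) = 144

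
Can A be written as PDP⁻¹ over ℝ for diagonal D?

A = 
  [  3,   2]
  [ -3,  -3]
Yes

tr(A) = 0, det(A) = -3
Characteristic polynomial: λ² - tr(A)λ + det(A) = λ² - 3
λ² - 3 = 0  ⇒  λ = (0 ± √((0)² - 4·(-3)))/2 = (0 ± √(12))/2
  = √3,  -√3
Eigenvalues: √3, -√3  (≈ 1.732, -1.732)
The two irrational eigenvalues are distinct (simple), so each has alg. mult. = geom. mult. = 1.
Sum of geometric multiplicities equals n, so A has n independent eigenvectors.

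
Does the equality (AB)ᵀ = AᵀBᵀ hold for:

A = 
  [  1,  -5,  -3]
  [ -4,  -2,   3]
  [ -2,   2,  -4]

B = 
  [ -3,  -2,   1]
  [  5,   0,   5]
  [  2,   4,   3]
No

(AB)ᵀ = 
  [-34,   8,   8]
  [-14,  20, -12]
  [-33,  -5,  -4]

AᵀBᵀ = 
  [  3,  -5, -20]
  [ 21, -15, -12]
  [ -1, -35,  -6]

The two matrices differ, so (AB)ᵀ ≠ AᵀBᵀ in general. The correct identity is (AB)ᵀ = BᵀAᵀ.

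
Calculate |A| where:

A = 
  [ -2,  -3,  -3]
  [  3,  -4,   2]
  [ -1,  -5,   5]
Cofactor expansion along row 1:
det(A) = (-2)·((-4)(5) - (2)(-5)) - (-3)·((3)(5) - (2)(-1)) + (-3)·((3)(-5) - (-4)(-1))
  = (-2)(-10) - (-3)(17) + (-3)(-19)
  = 128

det(A) = 128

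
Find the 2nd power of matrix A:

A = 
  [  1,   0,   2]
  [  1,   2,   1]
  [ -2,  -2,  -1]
A² = A·A:
A²[1,1] = (1)(1) + (0)(1) + (2)(-2) = -3
A²[1,2] = (1)(0) + (0)(2) + (2)(-2) = -4
A²[1,3] = (1)(2) + (0)(1) + (2)(-1) = 0
A²[2,1] = (1)(1) + (2)(1) + (1)(-2) = 1
A²[2,2] = (1)(0) + (2)(2) + (1)(-2) = 2
A²[2,3] = (1)(2) + (2)(1) + (1)(-1) = 3
A²[3,1] = (-2)(1) + (-2)(1) + (-1)(-2) = -2
A²[3,2] = (-2)(0) + (-2)(2) + (-1)(-2) = -2
A²[3,3] = (-2)(2) + (-2)(1) + (-1)(-1) = -5
A² = 
  [ -3,  -4,   0]
  [  1,   2,   3]
  [ -2,  -2,  -5]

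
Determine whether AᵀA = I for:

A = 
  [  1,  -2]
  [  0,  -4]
No

AᵀA = 
  [  1,  -2]
  [ -2,  20]
≠ I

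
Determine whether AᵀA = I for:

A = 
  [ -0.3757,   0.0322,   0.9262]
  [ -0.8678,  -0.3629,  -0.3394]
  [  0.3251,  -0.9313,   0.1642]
Yes

AᵀA = 
  [  0.9999,   0.0001,  -0.0001]
  [  0.0001,   1.0001,   0.0001]
  [ -0.0001,   0.0001,   1]
≈ I (equal to I up to the 4-dp rounding of the entries)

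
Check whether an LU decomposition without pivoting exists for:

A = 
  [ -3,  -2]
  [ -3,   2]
Yes.
A[1,1] = -3 ≠ 0, so Gaussian elimination proceeds without a row swap: multiplier ℓ₂₁ = (-3)/(-3) = 1, and U[2,2] = 2 - (1)(-2) = 4.
L = 
  [  1,   0]
  [  1,   1]
U = 
  [ -3,  -2]
  [  0,   4]
Check row 2 of LU: [(1)(-3), (1)(-2) + 4] = [-3, 2] = row 2 of A ✓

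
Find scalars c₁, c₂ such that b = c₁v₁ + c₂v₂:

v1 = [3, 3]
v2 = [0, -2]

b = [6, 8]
c1 = 2, c2 = -1

b = 2·v1 + -1·v2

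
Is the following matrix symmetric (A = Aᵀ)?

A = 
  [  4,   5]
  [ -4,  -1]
No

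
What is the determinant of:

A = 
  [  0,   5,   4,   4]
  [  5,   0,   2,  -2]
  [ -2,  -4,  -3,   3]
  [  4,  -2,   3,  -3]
400

Cofactor expansion along row 1: det(A) = a₁₁M₁₁ - a₁₂M₁₂ + a₁₃M₁₃ - a₁₄M₁₄

M₁₁ = det[[0, 2, -2]; [-4, -3, 3]; [-2, 3, -3]]
  = (0)·((-3)(-3) - (3)(3)) - (2)·((-4)(-3) - (3)(-2)) + (-2)·((-4)(3) - (-3)(-2))
  = (0)(0) - (2)(18) + (-2)(-18)
  = 0
M₁₂ = det[[5, 2, -2]; [-2, -3, 3]; [4, 3, -3]]
  = (5)·((-3)(-3) - (3)(3)) - (2)·((-2)(-3) - (3)(4)) + (-2)·((-2)(3) - (-3)(4))
  = (5)(0) - (2)(-6) + (-2)(6)
  = 0
M₁₃ = det[[5, 0, -2]; [-2, -4, 3]; [4, -2, -3]]
  = (5)·((-4)(-3) - (3)(-2)) - (0)·((-2)(-3) - (3)(4)) + (-2)·((-2)(-2) - (-4)(4))
  = (5)(18) - (0)(-6) + (-2)(20)
  = 50
M₁₄ = det[[5, 0, 2]; [-2, -4, -3]; [4, -2, 3]]
  = (5)·((-4)(3) - (-3)(-2)) - (0)·((-2)(3) - (-3)(4)) + (2)·((-2)(-2) - (-4)(4))
  = (5)(-18) - (0)(6) + (2)(20)
  = -50

det(A) = (0)(0) - (5)(0) + (4)(50) - (4)(-50) = 400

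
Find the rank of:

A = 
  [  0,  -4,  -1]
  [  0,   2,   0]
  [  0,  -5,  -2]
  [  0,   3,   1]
rank(A) = 2

Row reduce:
R2 → R2 + (1/2)·R1
R3 → R3 - (5/4)·R1
R4 → R4 + (3/4)·R1
R3 → R3 - (3/2)·R2
R4 → R4 + (1/2)·R2
REF = 
  [   0,   -4,   -1]
  [   0,    0, -1/2]
  [   0,    0,    0]
  [   0,    0,    0]
Pivot columns: 2, 3 → 2 pivots.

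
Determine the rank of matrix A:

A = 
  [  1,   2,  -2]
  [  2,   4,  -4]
rank(A) = 1

Row reduce:
R2 → R2 - (2)·R1
REF = 
  [  1,   2,  -2]
  [  0,   0,   0]
Pivot columns: 1 → 1 pivot.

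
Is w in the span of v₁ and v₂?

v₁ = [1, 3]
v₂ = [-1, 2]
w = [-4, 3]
Yes

Form the augmented matrix and row-reduce:
[v₁|v₂|w] = 
  [  1,  -1,  -4]
  [  3,   2,   3]
R2 → R2 - (3)·R1
REF = 
  [  1,  -1,  -4]
  [  0,   5,  15]

No row of the form [0 0 | nonzero], so the system is consistent. Back-substitution gives c₁ = -1, c₂ = 3: w = (-1)·v₁ + (3)·v₂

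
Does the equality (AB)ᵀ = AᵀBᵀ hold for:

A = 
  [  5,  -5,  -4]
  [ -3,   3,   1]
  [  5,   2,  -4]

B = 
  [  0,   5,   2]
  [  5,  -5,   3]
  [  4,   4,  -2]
No

(AB)ᵀ = 
  [-41,  19,  -6]
  [ 34, -26,  -1]
  [  3,   1,  24]

AᵀBᵀ = 
  [ -5,  55,  -2]
  [ 19, -34, -12]
  [ -3, -37,  -4]

The two matrices differ, so (AB)ᵀ ≠ AᵀBᵀ in general. The correct identity is (AB)ᵀ = BᵀAᵀ.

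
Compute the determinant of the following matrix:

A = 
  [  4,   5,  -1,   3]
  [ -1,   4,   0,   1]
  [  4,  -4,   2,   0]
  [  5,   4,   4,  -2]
Cofactor expansion along row 1: det(A) = a₁₁M₁₁ - a₁₂M₁₂ + a₁₃M₁₃ - a₁₄M₁₄

M₁₁ = det[[4, 0, 1]; [-4, 2, 0]; [4, 4, -2]]
  = (4)·((2)(-2) - (0)(4)) - (0)·((-4)(-2) - (0)(4)) + (1)·((-4)(4) - (2)(4))
  = (4)(-4) - (0)(8) + (1)(-24)
  = -40
M₁₂ = det[[-1, 0, 1]; [4, 2, 0]; [5, 4, -2]]
  = (-1)·((2)(-2) - (0)(4)) - (0)·((4)(-2) - (0)(5)) + (1)·((4)(4) - (2)(5))
  = (-1)(-4) - (0)(-8) + (1)(6)
  = 10
M₁₃ = det[[-1, 4, 1]; [4, -4, 0]; [5, 4, -2]]
  = (-1)·((-4)(-2) - (0)(4)) - (4)·((4)(-2) - (0)(5)) + (1)·((4)(4) - (-4)(5))
  = (-1)(8) - (4)(-8) + (1)(36)
  = 60
M₁₄ = det[[-1, 4, 0]; [4, -4, 2]; [5, 4, 4]]
  = (-1)·((-4)(4) - (2)(4)) - (4)·((4)(4) - (2)(5)) + (0)·((4)(4) - (-4)(5))
  = (-1)(-24) - (4)(6) + (0)(36)
  = 0

det(A) = (4)(-40) - (5)(10) + (-1)(60) - (3)(0) = -270

det(A) = -270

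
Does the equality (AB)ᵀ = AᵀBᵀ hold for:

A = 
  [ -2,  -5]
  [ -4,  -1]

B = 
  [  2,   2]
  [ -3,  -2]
No

(AB)ᵀ = 
  [ 11,  -5]
  [  6,  -6]

AᵀBᵀ = 
  [-12,  14]
  [-12,  17]

The two matrices differ, so (AB)ᵀ ≠ AᵀBᵀ in general. The correct identity is (AB)ᵀ = BᵀAᵀ.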